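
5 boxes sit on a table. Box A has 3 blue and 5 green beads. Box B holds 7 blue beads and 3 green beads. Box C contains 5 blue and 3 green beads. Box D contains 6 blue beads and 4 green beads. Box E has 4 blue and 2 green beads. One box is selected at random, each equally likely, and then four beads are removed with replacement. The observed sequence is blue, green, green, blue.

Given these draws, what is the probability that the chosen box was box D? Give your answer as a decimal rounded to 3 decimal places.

The likelihood of the observed sequence under each hypothesis: P(data | box A) = (3/8)(5/8)(5/8)(3/8) = 0.054932; P(data | box B) = (7/10)(3/10)(3/10)(7/10) = 0.0441; P(data | box C) = (5/8)(3/8)(3/8)(5/8) = 0.054932; P(data | box D) = (6/10)(4/10)(4/10)(6/10) = 0.0576; P(data | box E) = (4/6)(2/6)(2/6)(4/6) = 0.049383.
Weighting by the prior gives 1/5 · 0.054932 = 0.010986, 1/5 · 0.0441 = 0.00882, 1/5 · 0.054932 = 0.010986, 1/5 · 0.0576 = 0.01152, 1/5 · 0.049383 = 0.0098765; these sum to 0.052189.
Therefore the posterior P(box D | data) = (0.01152) / (0.052189) = 0.22074.

0.221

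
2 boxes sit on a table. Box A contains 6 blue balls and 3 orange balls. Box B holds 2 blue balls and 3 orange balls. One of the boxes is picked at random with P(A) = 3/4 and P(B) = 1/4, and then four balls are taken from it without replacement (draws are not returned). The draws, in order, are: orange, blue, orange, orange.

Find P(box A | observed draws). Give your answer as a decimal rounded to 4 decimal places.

Compute the likelihood of the observed sequence for each case: P(data | box A) = (3/9)(6/8)(2/7)(1/6) = 1/84; P(data | box B) = (3/5)(2/4)(2/3)(1/2) = 1/10.
Weighting by the prior gives 3/4 · 1/84 = 1/112, 1/4 · 1/10 = 1/40; these sum to 19/560.
By Bayes' rule, P(box A | data) = (1/112) / (19/560) = 5/19.

0.2632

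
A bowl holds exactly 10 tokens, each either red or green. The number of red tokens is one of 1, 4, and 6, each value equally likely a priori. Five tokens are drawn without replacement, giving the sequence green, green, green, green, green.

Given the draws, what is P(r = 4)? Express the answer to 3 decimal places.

Compute the likelihood of the observed sequence for each case: P(data | r = 1) = (9/10)(8/9)(7/8)(6/7)(5/6) = 1/2; P(data | r = 4) = (6/10)(5/9)(4/8)(3/7)(2/6) = 1/42; P(data | r = 6) = (4/10)(3/9)(2/8)(1/7)(0/6) = 0.
The prior-weighted likelihoods are 1/3 · 1/2 = 1/6, 1/3 · 1/42 = 1/126, 1/3 · 0 = 0; these sum to 11/63.
So P(r = 4 | data) = (1/126) / (11/63) = 1/22.

0.045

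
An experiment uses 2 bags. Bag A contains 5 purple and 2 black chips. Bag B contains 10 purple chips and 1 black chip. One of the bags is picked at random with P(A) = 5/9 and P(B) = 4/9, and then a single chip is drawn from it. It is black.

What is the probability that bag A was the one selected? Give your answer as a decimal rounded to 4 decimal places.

The likelihood of this draw under each hypothesis: P(data | bag A) = (2/7) = 2/7; P(data | bag B) = (1/11) = 1/11.
The prior-weighted likelihoods are 5/9 · 2/7 = 10/63, 4/9 · 1/11 = 4/99; summing to 46/231.
By Bayes' rule, P(bag A | data) = (10/63) / (46/231) = 55/69.

0.7971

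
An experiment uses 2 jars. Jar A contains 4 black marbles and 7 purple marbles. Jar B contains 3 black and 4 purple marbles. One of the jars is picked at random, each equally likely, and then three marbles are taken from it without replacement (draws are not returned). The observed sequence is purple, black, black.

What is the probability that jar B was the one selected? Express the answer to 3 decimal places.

0.574

Under each hypothesis, the probability of the observed sequence is: P(data | jar A) = (7/11)(4/10)(3/9) = 14/165; P(data | jar B) = (4/7)(3/6)(2/5) = 4/35.
Multiplying each by its prior: 1/2 · 14/165 = 7/165, 1/2 · 4/35 = 2/35; with total 23/231.
So P(jar B | data) = (2/35) / (23/231) = 66/115.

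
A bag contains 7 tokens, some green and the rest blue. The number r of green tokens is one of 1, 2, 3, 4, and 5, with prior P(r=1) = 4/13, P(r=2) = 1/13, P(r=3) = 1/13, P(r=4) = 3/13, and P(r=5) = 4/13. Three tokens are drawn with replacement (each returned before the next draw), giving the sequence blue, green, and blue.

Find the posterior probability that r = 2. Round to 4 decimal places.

0.1163

Under each hypothesis, the probability of the observed sequence is: P(data | r = 1) = (6/7)(1/7)(6/7) = 0.10496; P(data | r = 2) = (5/7)(2/7)(5/7) = 0.14577; P(data | r = 3) = (4/7)(3/7)(4/7) = 0.13994; P(data | r = 4) = (3/7)(4/7)(3/7) = 0.10496; P(data | r = 5) = (2/7)(5/7)(2/7) = 0.058309.
Weighting by the prior gives 4/13 · 0.10496 = 0.032294, 1/13 · 0.14577 = 0.011213, 1/13 · 0.13994 = 0.010765, 3/13 · 0.10496 = 0.024221, 4/13 · 0.058309 = 0.017941; these sum to 0.096434.
Hence P(r = 2 | data) = (0.011213) / (0.096434) = 0.11628.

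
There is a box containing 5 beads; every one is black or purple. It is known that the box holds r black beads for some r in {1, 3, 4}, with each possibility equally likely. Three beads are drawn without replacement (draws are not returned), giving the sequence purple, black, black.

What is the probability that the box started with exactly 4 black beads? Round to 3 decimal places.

The likelihood of the observed sequence under each hypothesis: P(data | r = 1) = (4/5)(1/4)(0/3) = 0; P(data | r = 3) = (2/5)(3/4)(2/3) = 1/5; P(data | r = 4) = (1/5)(4/4)(3/3) = 1/5.
Multiplying each by its prior: 1/3 · 0 = 0, 1/3 · 1/5 = 1/15, 1/3 · 1/5 = 1/15; these sum to 2/15.
Therefore the posterior P(r = 4 | data) = (1/15) / (2/15) = 1/2.

0.500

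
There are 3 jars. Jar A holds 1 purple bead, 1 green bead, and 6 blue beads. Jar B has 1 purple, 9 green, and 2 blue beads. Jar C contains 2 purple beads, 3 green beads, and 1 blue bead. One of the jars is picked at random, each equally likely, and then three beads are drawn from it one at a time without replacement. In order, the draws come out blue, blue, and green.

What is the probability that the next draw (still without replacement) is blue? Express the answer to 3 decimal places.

Compute the likelihood of the observed sequence for each case: P(data | jar A) = (6/8)(5/7)(1/6) = 0.089286; P(data | jar B) = (2/12)(1/11)(9/10) = 0.013636; P(data | jar C) = (1/6)(0/5) = 0.
Weighting by the prior gives 1/3 · 0.089286 = 0.029762, 1/3 · 0.013636 = 0.0045455, 1/3 · 0 = 0; these sum to 0.034307.
The posterior is then P(jar A | data) = 0.86751, P(jar B | data) = 0.13249, P(jar C | data) = 0.
Averaging over the posterior, P(blue next | data) = (4/5)(0.86751) + (0)(0.13249) = 0.69401.

0.694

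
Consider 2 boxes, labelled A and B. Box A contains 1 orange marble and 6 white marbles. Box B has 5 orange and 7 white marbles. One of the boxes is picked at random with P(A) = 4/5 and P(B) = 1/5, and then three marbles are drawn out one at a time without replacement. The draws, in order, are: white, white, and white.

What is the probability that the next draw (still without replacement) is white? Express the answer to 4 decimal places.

0.7301

The likelihood of the observed sequence under each hypothesis: P(data | box A) = (6/7)(5/6)(4/5) = 0.57143; P(data | box B) = (7/12)(6/11)(5/10) = 0.15909.
The prior-weighted likelihoods are 4/5 · 0.57143 = 0.45714, 1/5 · 0.15909 = 0.031818; with total 0.48896.
Dividing through by the total gives posterior P(box A | data) = 0.93493, P(box B | data) = 0.065073.
The predictive probability is P(white next | data) = (3/4)(0.93493) + (4/9)(0.065073) = 0.73012.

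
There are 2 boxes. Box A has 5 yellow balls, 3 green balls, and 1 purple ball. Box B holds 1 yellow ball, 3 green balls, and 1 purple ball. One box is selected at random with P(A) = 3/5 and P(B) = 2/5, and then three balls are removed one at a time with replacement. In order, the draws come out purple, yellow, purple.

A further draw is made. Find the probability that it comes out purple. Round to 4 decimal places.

The likelihood of the observed sequence under each hypothesis: P(data | box A) = (1/9)(5/9)(1/9) = 0.0068587; P(data | box B) = (1/5)(1/5)(1/5) = 0.008.
The prior-weighted likelihoods are 3/5 · 0.0068587 = 0.0041152, 2/5 · 0.008 = 0.0032; with total 0.0073152.
Dividing through by the total gives posterior P(box A | data) = 0.56256, P(box B | data) = 0.43744.
The predictive probability is P(purple next | data) = (1/9)(0.56256) + (1/5)(0.43744) = 0.14999.

0.1500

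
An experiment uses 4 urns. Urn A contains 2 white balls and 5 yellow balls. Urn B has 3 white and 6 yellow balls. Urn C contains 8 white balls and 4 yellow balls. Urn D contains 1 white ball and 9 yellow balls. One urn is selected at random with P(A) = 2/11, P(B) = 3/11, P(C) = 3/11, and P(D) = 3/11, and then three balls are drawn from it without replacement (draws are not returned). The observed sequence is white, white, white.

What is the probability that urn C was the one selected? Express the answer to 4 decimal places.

Compute the likelihood of the observed sequence for each case: P(data | urn A) = (2/7)(1/6)(0/5) = 0; P(data | urn B) = (3/9)(2/8)(1/7) = 0.011905; P(data | urn C) = (8/12)(7/11)(6/10) = 0.25455; P(data | urn D) = (1/10)(0/9) = 0.
The prior-weighted likelihoods are 2/11 · 0 = 0, 3/11 · 0.011905 = 0.0032468, 3/11 · 0.25455 = 0.069421, 3/11 · 0 = 0; with total 0.072668.
Hence P(urn C | data) = (0.069421) / (0.072668) = 0.95532.

0.9553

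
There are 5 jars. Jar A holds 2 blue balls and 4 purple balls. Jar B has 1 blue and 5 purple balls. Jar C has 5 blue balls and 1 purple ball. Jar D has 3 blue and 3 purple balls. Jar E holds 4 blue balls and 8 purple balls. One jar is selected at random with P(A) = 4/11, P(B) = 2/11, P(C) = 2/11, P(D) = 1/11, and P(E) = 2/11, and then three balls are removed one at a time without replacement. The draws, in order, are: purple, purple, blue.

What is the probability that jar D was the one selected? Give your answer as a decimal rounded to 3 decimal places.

For each hypothesis, P(data | H) works out to: P(data | jar A) = (4/6)(3/5)(2/4) = 0.2; P(data | jar B) = (5/6)(4/5)(1/4) = 0.16667; P(data | jar C) = (1/6)(0/5) = 0; P(data | jar D) = (3/6)(2/5)(3/4) = 0.15; P(data | jar E) = (8/12)(7/11)(4/10) = 0.1697.
The prior-weighted likelihoods are 4/11 · 0.2 = 0.072727, 2/11 · 0.16667 = 0.030303, 2/11 · 0 = 0, 1/11 · 0.15 = 0.013636, 2/11 · 0.1697 = 0.030854; with total 0.14752.
By Bayes' rule, P(jar D | data) = (0.013636) / (0.14752) = 0.092437.

0.092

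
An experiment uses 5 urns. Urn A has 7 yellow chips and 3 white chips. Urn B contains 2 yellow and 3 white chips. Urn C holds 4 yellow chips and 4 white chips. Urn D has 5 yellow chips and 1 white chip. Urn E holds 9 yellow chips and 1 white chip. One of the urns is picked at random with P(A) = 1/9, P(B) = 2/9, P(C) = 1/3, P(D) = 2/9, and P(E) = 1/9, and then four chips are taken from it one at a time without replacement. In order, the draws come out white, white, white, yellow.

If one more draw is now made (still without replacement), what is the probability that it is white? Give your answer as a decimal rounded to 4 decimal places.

0.1129

The likelihood of the observed sequence under each hypothesis: P(data | urn A) = (3/10)(2/9)(1/8)(7/7) = 0.0083333; P(data | urn B) = (3/5)(2/4)(1/3)(2/2) = 0.1; P(data | urn C) = (4/8)(3/7)(2/6)(4/5) = 0.057143; P(data | urn D) = (1/6)(0/5) = 0; P(data | urn E) = (1/10)(0/9) = 0.
The prior-weighted likelihoods are 1/9 · 0.0083333 = 0.00092593, 2/9 · 0.1 = 0.022222, 1/3 · 0.057143 = 0.019048, 2/9 · 0 = 0, 1/9 · 0 = 0; with total 0.042196.
Normalising, the posterior is P(urn A | data) = 0.021944, P(urn B | data) = 0.52665, P(urn C | data) = 0.45141, P(urn D | data) = 0, P(urn E | data) = 0.
Averaging over the posterior, P(white next | data) = (0)(0.021944) + (0)(0.52665) + (1/4)(0.45141) = 0.11285.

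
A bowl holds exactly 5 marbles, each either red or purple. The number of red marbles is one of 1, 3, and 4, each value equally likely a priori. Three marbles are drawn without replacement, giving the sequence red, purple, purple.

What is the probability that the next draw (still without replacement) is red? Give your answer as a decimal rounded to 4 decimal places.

0.3333

For each hypothesis, P(data | H) works out to: P(data | r = 1) = (1/5)(4/4)(3/3) = 1/5; P(data | r = 3) = (3/5)(2/4)(1/3) = 1/10; P(data | r = 4) = (4/5)(1/4)(0/3) = 0.
The prior-weighted likelihoods are 1/3 · 1/5 = 1/15, 1/3 · 1/10 = 1/30, 1/3 · 0 = 0; these sum to 1/10.
Normalising, the posterior is P(r = 1 | data) = 2/3, P(r = 3 | data) = 1/3, P(r = 4 | data) = 0.
Averaging over the posterior, P(red next | data) = (0)(2/3) + (1)(1/3) = 1/3.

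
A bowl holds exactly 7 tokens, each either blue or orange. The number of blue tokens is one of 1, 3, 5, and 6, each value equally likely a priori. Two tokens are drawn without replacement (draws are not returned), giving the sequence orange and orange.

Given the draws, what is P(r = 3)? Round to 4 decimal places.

0.2727

The likelihood of the observed sequence under each hypothesis: P(data | r = 1) = (6/7)(5/6) = 5/7; P(data | r = 3) = (4/7)(3/6) = 2/7; P(data | r = 5) = (2/7)(1/6) = 1/21; P(data | r = 6) = (1/7)(0/6) = 0.
Multiplying each by its prior: 1/4 · 5/7 = 5/28, 1/4 · 2/7 = 1/14, 1/4 · 1/21 = 1/84, 1/4 · 0 = 0; with total 11/42.
So P(r = 3 | data) = (1/14) / (11/42) = 3/11.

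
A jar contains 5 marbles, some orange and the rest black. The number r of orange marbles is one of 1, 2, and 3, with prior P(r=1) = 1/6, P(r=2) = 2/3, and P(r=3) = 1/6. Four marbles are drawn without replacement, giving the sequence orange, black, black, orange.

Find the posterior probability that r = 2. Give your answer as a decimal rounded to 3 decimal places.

0.800

For each hypothesis, P(data | H) works out to: P(data | r = 1) = (1/5)(4/4)(3/3)(0/2) = 0; P(data | r = 2) = (2/5)(3/4)(2/3)(1/2) = 1/10; P(data | r = 3) = (3/5)(2/4)(1/3)(2/2) = 1/10.
Weighting by the prior gives 1/6 · 0 = 0, 2/3 · 1/10 = 1/15, 1/6 · 1/10 = 1/60; these sum to 1/12.
Therefore the posterior P(r = 2 | data) = (1/15) / (1/12) = 4/5.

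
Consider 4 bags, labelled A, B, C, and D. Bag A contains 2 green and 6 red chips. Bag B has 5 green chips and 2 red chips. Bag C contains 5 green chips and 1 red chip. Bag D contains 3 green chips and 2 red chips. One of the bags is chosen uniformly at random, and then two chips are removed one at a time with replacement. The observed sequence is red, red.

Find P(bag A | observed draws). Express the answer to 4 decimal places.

0.6762

For each hypothesis, P(data | H) works out to: P(data | bag A) = (6/8)(6/8) = 0.5625; P(data | bag B) = (2/7)(2/7) = 0.081633; P(data | bag C) = (1/6)(1/6) = 0.027778; P(data | bag D) = (2/5)(2/5) = 0.16.
Multiplying each by its prior: 1/4 · 0.5625 = 0.14062, 1/4 · 0.081633 = 0.020408, 1/4 · 0.027778 = 0.0069444, 1/4 · 0.16 = 0.04; with total 0.20798.
Therefore the posterior P(bag A | data) = (0.14062) / (0.20798) = 0.67615.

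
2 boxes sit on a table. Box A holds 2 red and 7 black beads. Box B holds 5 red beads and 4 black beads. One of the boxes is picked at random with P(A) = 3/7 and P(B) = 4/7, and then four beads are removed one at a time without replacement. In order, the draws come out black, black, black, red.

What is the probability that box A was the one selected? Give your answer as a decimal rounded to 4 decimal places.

For each hypothesis, P(data | H) works out to: P(data | box A) = (7/9)(6/8)(5/7)(2/6) = 0.13889; P(data | box B) = (4/9)(3/8)(2/7)(5/6) = 0.039683.
The prior-weighted likelihoods are 3/7 · 0.13889 = 0.059524, 4/7 · 0.039683 = 0.022676; summing to 0.0822.
By Bayes' rule, P(box A | data) = (0.059524) / (0.0822) = 0.72414.

0.7241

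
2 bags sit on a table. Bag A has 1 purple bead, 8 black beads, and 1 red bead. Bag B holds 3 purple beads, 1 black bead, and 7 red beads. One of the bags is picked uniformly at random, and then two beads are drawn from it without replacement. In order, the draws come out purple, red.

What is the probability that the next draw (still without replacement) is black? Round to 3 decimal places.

The likelihood of the observed sequence under each hypothesis: P(data | bag A) = (1/10)(1/9) = 1/90; P(data | bag B) = (3/11)(7/10) = 21/110.
Weighting by the prior gives 1/2 · 1/90 = 1/180, 1/2 · 21/110 = 21/220; with total 10/99.
Normalising, the posterior is P(bag A | data) = 11/200, P(bag B | data) = 189/200.
Averaging over the posterior, P(black next | data) = (1)(11/200) + (1/9)(189/200) = 4/25.

0.160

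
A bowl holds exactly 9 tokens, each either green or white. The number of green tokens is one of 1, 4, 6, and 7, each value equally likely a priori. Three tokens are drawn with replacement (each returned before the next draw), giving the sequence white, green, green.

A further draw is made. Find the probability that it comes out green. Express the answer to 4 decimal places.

0.6281

The likelihood of the observed sequence under each hypothesis: P(data | r = 1) = (8/9)(1/9)(1/9) = 0.010974; P(data | r = 4) = (5/9)(4/9)(4/9) = 0.10974; P(data | r = 6) = (3/9)(6/9)(6/9) = 0.14815; P(data | r = 7) = (2/9)(7/9)(7/9) = 0.13443.
The prior-weighted likelihoods are 1/4 · 0.010974 = 0.0027435, 1/4 · 0.10974 = 0.027435, 1/4 · 0.14815 = 0.037037, 1/4 · 0.13443 = 0.033608; with total 0.10082.
Dividing through by the total gives posterior P(r = 1 | data) = 0.027211, P(r = 4 | data) = 0.27211, P(r = 6 | data) = 0.36735, P(r = 7 | data) = 0.33333.
Averaging over the posterior, P(green next | data) = (1/9)(0.027211) + (4/9)(0.27211) + (2/3)(0.36735) + (7/9)(0.33333) = 0.62812.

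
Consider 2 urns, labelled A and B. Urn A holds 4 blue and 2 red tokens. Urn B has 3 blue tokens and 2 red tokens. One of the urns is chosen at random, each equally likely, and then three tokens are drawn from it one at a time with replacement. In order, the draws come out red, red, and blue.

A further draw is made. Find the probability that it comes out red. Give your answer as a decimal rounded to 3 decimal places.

0.371

The likelihood of the observed sequence under each hypothesis: P(data | urn A) = (2/6)(2/6)(4/6) = 0.074074; P(data | urn B) = (2/5)(2/5)(3/5) = 0.096.
Weighting by the prior gives 1/2 · 0.074074 = 0.037037, 1/2 · 0.096 = 0.048; with total 0.085037.
The posterior is then P(urn A | data) = 0.43554, P(urn B | data) = 0.56446.
So P(red next | data) = Σ P(red next | H) P(H | data) = (1/3)(0.43554) + (2/5)(0.56446) = 0.37096.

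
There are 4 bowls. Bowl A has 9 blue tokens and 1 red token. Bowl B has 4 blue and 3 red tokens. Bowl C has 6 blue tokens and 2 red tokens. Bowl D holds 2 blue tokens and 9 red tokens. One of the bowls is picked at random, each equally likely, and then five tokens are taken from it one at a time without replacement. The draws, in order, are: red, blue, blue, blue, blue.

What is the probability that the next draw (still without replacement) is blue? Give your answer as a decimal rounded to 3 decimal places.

0.727

Under each hypothesis, the probability of the observed sequence is: P(data | bowl A) = (1/10)(9/9)(8/8)(7/7)(6/6) = 1/10; P(data | bowl B) = (3/7)(4/6)(3/5)(2/4)(1/3) = 1/35; P(data | bowl C) = (2/8)(6/7)(5/6)(4/5)(3/4) = 3/28; P(data | bowl D) = (9/11)(2/10)(1/9)(0/8) = 0.
The prior-weighted likelihoods are 1/4 · 1/10 = 1/40, 1/4 · 1/35 = 1/140, 1/4 · 3/28 = 3/112, 1/4 · 0 = 0; summing to 33/560.
The posterior is then P(bowl A | data) = 14/33, P(bowl B | data) = 4/33, P(bowl C | data) = 5/11, P(bowl D | data) = 0.
So P(blue next | data) = Σ P(blue next | H) P(H | data) = (1)(14/33) + (0)(4/33) + (2/3)(5/11) = 8/11.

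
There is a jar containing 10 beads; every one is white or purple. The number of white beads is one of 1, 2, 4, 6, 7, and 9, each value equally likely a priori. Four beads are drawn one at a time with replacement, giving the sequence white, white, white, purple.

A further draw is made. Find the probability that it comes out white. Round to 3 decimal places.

0.670

The likelihood of the observed sequence under each hypothesis: P(data | r = 1) = (1/10)(1/10)(1/10)(9/10) = 0.0009; P(data | r = 2) = (2/10)(2/10)(2/10)(8/10) = 0.0064; P(data | r = 4) = (4/10)(4/10)(4/10)(6/10) = 0.0384; P(data | r = 6) = (6/10)(6/10)(6/10)(4/10) = 0.0864; P(data | r = 7) = (7/10)(7/10)(7/10)(3/10) = 0.1029; P(data | r = 9) = (9/10)(9/10)(9/10)(1/10) = 0.0729.
Multiplying each by its prior: 1/6 · 0.0009 = 0.00015, 1/6 · 0.0064 = 0.0010667, 1/6 · 0.0384 = 0.0064, 1/6 · 0.0864 = 0.0144, 1/6 · 0.1029 = 0.01715, 1/6 · 0.0729 = 0.01215; summing to 0.051317.
The posterior is then P(r = 1 | data) = 0.002923, P(r = 2 | data) = 0.020786, P(r = 4 | data) = 0.12472, P(r = 6 | data) = 0.28061, P(r = 7 | data) = 0.3342, P(r = 9 | data) = 0.23677.
Averaging over the posterior, P(white next | data) = (1/10)(0.002923) + (1/5)(0.020786) + (2/5)(0.12472) + (3/5)(0.28061) + (7/10)(0.3342) + (9/10)(0.23677) = 0.66973.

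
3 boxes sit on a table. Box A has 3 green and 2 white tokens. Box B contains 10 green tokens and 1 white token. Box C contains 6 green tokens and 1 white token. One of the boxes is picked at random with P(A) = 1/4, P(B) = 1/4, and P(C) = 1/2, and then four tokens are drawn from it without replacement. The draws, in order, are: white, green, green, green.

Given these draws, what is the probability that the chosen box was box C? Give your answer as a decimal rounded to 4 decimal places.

0.5995

Under each hypothesis, the probability of the observed sequence is: P(data | box A) = (2/5)(3/4)(2/3)(1/2) = 0.1; P(data | box B) = (1/11)(10/10)(9/9)(8/8) = 0.090909; P(data | box C) = (1/7)(6/6)(5/5)(4/4) = 0.14286.
Multiplying each by its prior: 1/4 · 0.1 = 0.025, 1/4 · 0.090909 = 0.022727, 1/2 · 0.14286 = 0.071429; these sum to 0.11916.
So P(box C | data) = (0.071429) / (0.11916) = 0.59946.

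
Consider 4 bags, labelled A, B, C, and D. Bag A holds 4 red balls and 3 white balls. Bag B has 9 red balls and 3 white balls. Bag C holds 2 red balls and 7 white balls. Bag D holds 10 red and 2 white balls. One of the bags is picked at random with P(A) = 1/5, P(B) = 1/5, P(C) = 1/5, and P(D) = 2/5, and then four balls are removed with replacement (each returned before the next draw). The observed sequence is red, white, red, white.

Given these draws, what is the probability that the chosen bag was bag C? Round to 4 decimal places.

0.1826

The likelihood of the observed sequence under each hypothesis: P(data | bag A) = (4/7)(3/7)(4/7)(3/7) = 0.059975; P(data | bag B) = (9/12)(3/12)(9/12)(3/12) = 0.035156; P(data | bag C) = (2/9)(7/9)(2/9)(7/9) = 0.029873; P(data | bag D) = (10/12)(2/12)(10/12)(2/12) = 0.01929.
Multiplying each by its prior: 1/5 · 0.059975 = 0.011995, 1/5 · 0.035156 = 0.0070313, 1/5 · 0.029873 = 0.0059747, 2/5 · 0.01929 = 0.007716; with total 0.032717.
By Bayes' rule, P(bag C | data) = (0.0059747) / (0.032717) = 0.18262.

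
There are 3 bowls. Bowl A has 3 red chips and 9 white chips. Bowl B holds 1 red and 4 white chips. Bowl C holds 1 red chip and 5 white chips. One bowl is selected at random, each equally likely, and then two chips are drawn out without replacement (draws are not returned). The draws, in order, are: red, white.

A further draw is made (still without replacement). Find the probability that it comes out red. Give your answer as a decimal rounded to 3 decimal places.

0.072

For each hypothesis, P(data | H) works out to: P(data | bowl A) = (3/12)(9/11) = 0.20455; P(data | bowl B) = (1/5)(4/4) = 0.2; P(data | bowl C) = (1/6)(5/5) = 0.16667.
The prior-weighted likelihoods are 1/3 · 0.20455 = 0.068182, 1/3 · 0.2 = 0.066667, 1/3 · 0.16667 = 0.055556; these sum to 0.1904.
Dividing through by the total gives posterior P(bowl A | data) = 0.35809, P(bowl B | data) = 0.35013, P(bowl C | data) = 0.29178.
So P(red next | data) = Σ P(red next | H) P(H | data) = (1/5)(0.35809) + (0)(0.35013) + (0)(0.29178) = 0.071618.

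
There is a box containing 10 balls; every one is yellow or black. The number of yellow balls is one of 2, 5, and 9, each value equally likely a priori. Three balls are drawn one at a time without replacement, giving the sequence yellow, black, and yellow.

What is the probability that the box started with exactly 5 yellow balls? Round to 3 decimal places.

Compute the likelihood of the observed sequence for each case: P(data | r = 2) = (2/10)(8/9)(1/8) = 1/45; P(data | r = 5) = (5/10)(5/9)(4/8) = 5/36; P(data | r = 9) = (9/10)(1/9)(8/8) = 1/10.
Weighting by the prior gives 1/3 · 1/45 = 1/135, 1/3 · 5/36 = 5/108, 1/3 · 1/10 = 1/30; these sum to 47/540.
Therefore the posterior P(r = 5 | data) = (5/108) / (47/540) = 25/47.

0.532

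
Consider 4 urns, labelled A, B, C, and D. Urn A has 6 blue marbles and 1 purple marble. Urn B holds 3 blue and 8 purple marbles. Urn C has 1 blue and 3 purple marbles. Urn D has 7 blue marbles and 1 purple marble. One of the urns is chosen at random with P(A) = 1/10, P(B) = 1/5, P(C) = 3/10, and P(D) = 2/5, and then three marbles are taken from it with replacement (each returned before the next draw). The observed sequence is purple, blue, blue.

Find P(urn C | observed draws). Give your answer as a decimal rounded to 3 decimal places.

Compute the likelihood of the observed sequence for each case: P(data | urn A) = (1/7)(6/7)(6/7) = 0.10496; P(data | urn B) = (8/11)(3/11)(3/11) = 0.054095; P(data | urn C) = (3/4)(1/4)(1/4) = 0.046875; P(data | urn D) = (1/8)(7/8)(7/8) = 0.095703.
Weighting by the prior gives 1/10 · 0.10496 = 0.010496, 1/5 · 0.054095 = 0.010819, 3/10 · 0.046875 = 0.014063, 2/5 · 0.095703 = 0.038281; these sum to 0.073658.
Hence P(urn C | data) = (0.014063) / (0.073658) = 0.19092.

0.191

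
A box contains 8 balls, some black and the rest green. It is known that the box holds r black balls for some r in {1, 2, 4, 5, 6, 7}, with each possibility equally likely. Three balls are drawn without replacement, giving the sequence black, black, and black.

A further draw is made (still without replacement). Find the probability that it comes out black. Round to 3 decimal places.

Compute the likelihood of the observed sequence for each case: P(data | r = 1) = (1/8)(0/7) = 0; P(data | r = 2) = (2/8)(1/7)(0/6) = 0; P(data | r = 4) = (4/8)(3/7)(2/6) = 1/14; P(data | r = 5) = (5/8)(4/7)(3/6) = 5/28; P(data | r = 6) = (6/8)(5/7)(4/6) = 5/14; P(data | r = 7) = (7/8)(6/7)(5/6) = 5/8.
The prior-weighted likelihoods are 1/6 · 0 = 0, 1/6 · 0 = 0, 1/6 · 1/14 = 1/84, 1/6 · 5/28 = 5/168, 1/6 · 5/14 = 5/84, 1/6 · 5/8 = 5/48; these sum to 23/112.
The posterior is then P(r = 1 | data) = 0, P(r = 2 | data) = 0, P(r = 4 | data) = 4/69, P(r = 5 | data) = 10/69, P(r = 6 | data) = 20/69, P(r = 7 | data) = 35/69.
Averaging over the posterior, P(black next | data) = (1/5)(4/69) + (2/5)(10/69) + (3/5)(20/69) + (4/5)(35/69) = 224/345.

0.649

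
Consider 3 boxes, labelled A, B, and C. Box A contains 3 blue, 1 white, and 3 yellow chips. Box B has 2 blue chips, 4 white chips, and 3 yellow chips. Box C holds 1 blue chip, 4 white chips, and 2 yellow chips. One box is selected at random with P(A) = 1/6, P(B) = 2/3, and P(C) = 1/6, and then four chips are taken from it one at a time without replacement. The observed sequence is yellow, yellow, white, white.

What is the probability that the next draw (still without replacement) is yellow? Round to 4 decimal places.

0.1538

The likelihood of the observed sequence under each hypothesis: P(data | box A) = (3/7)(2/6)(1/5)(0/4) = 0; P(data | box B) = (3/9)(2/8)(4/7)(3/6) = 1/42; P(data | box C) = (2/7)(1/6)(4/5)(3/4) = 1/35.
The prior-weighted likelihoods are 1/6 · 0 = 0, 2/3 · 1/42 = 1/63, 1/6 · 1/35 = 1/210; these sum to 13/630.
Normalising, the posterior is P(box A | data) = 0, P(box B | data) = 10/13, P(box C | data) = 3/13.
The predictive probability is P(yellow next | data) = (1/5)(10/13) + (0)(3/13) = 2/13.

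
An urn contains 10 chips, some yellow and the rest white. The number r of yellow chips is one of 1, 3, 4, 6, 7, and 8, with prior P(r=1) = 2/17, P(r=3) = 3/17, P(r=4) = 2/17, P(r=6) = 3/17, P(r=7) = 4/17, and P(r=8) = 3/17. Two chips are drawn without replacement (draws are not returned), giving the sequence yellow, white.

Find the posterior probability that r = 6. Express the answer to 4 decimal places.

Under each hypothesis, the probability of the observed sequence is: P(data | r = 1) = (1/10)(9/9) = 1/10; P(data | r = 3) = (3/10)(7/9) = 7/30; P(data | r = 4) = (4/10)(6/9) = 4/15; P(data | r = 6) = (6/10)(4/9) = 4/15; P(data | r = 7) = (7/10)(3/9) = 7/30; P(data | r = 8) = (8/10)(2/9) = 8/45.
Weighting by the prior gives 2/17 · 1/10 = 1/85, 3/17 · 7/30 = 7/170, 2/17 · 4/15 = 8/255, 3/17 · 4/15 = 4/85, 4/17 · 7/30 = 14/255, 3/17 · 8/45 = 8/255; these sum to 37/170.
Therefore the posterior P(r = 6 | data) = (4/85) / (37/170) = 8/37.

0.2162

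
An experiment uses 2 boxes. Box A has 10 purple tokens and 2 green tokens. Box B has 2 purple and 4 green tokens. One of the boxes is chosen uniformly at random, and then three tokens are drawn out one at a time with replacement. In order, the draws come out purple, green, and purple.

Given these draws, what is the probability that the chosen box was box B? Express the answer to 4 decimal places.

0.3902

Under each hypothesis, the probability of the observed sequence is: P(data | box A) = (10/12)(2/12)(10/12) = 25/216; P(data | box B) = (2/6)(4/6)(2/6) = 2/27.
The prior-weighted likelihoods are 1/2 · 25/216 = 25/432, 1/2 · 2/27 = 1/27; these sum to 41/432.
Therefore the posterior P(box B | data) = (1/27) / (41/432) = 16/41.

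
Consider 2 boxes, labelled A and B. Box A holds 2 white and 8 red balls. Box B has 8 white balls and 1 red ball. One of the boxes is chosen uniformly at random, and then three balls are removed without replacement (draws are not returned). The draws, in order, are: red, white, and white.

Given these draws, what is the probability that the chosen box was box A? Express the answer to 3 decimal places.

0.167

For each hypothesis, P(data | H) works out to: P(data | box A) = (8/10)(2/9)(1/8) = 1/45; P(data | box B) = (1/9)(8/8)(7/7) = 1/9.
The prior-weighted likelihoods are 1/2 · 1/45 = 1/90, 1/2 · 1/9 = 1/18; summing to 1/15.
So P(box A | data) = (1/90) / (1/15) = 1/6.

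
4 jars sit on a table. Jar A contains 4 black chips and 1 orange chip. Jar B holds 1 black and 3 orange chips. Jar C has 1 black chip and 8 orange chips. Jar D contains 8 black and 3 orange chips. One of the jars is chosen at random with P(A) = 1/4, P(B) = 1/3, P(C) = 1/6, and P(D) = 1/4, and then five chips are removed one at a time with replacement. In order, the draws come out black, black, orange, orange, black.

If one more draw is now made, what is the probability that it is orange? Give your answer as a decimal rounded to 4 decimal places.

0.3467

Compute the likelihood of the observed sequence for each case: P(data | jar A) = (4/5)(4/5)(1/5)(1/5)(4/5) = 0.02048; P(data | jar B) = (1/4)(1/4)(3/4)(3/4)(1/4) = 0.0087891; P(data | jar C) = (1/9)(1/9)(8/9)(8/9)(1/9) = 0.0010838; P(data | jar D) = (8/11)(8/11)(3/11)(3/11)(8/11) = 0.028612.
Weighting by the prior gives 1/4 · 0.02048 = 0.00512, 1/3 · 0.0087891 = 0.0029297, 1/6 · 0.0010838 = 0.00018064, 1/4 · 0.028612 = 0.007153; summing to 0.015383.
Dividing through by the total gives posterior P(jar A | data) = 0.33283, P(jar B | data) = 0.19045, P(jar C | data) = 0.011743, P(jar D | data) = 0.46498.
Averaging over the posterior, P(orange next | data) = (1/5)(0.33283) + (3/4)(0.19045) + (8/9)(0.011743) + (3/11)(0.46498) = 0.34665.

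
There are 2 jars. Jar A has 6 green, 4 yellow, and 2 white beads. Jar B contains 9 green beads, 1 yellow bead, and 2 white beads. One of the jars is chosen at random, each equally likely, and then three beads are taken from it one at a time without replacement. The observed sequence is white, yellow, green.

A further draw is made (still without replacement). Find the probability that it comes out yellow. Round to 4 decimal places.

0.2424

The likelihood of the observed sequence under each hypothesis: P(data | jar A) = (2/12)(4/11)(6/10) = 2/55; P(data | jar B) = (2/12)(1/11)(9/10) = 3/220.
Multiplying each by its prior: 1/2 · 2/55 = 1/55, 1/2 · 3/220 = 3/440; summing to 1/40.
Dividing through by the total gives posterior P(jar A | data) = 8/11, P(jar B | data) = 3/11.
Averaging over the posterior, P(yellow next | data) = (1/3)(8/11) + (0)(3/11) = 8/33.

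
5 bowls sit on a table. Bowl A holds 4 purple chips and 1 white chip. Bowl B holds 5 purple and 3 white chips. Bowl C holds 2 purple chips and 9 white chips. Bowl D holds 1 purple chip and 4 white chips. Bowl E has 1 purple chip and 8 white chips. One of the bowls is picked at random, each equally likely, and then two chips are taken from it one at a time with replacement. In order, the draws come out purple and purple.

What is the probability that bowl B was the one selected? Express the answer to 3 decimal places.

The likelihood of the observed sequence under each hypothesis: P(data | bowl A) = (4/5)(4/5) = 0.64; P(data | bowl B) = (5/8)(5/8) = 0.39062; P(data | bowl C) = (2/11)(2/11) = 0.033058; P(data | bowl D) = (1/5)(1/5) = 0.04; P(data | bowl E) = (1/9)(1/9) = 0.012346.
Multiplying each by its prior: 1/5 · 0.64 = 0.128, 1/5 · 0.39062 = 0.078125, 1/5 · 0.033058 = 0.0066116, 1/5 · 0.04 = 0.008, 1/5 · 0.012346 = 0.0024691; with total 0.22321.
Hence P(bowl B | data) = (0.078125) / (0.22321) = 0.35001.

0.350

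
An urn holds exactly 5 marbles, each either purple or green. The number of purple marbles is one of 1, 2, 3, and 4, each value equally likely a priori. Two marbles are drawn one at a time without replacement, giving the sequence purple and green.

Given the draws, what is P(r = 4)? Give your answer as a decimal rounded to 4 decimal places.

0.2000

Compute the likelihood of the observed sequence for each case: P(data | r = 1) = (1/5)(4/4) = 1/5; P(data | r = 2) = (2/5)(3/4) = 3/10; P(data | r = 3) = (3/5)(2/4) = 3/10; P(data | r = 4) = (4/5)(1/4) = 1/5.
The prior-weighted likelihoods are 1/4 · 1/5 = 1/20, 1/4 · 3/10 = 3/40, 1/4 · 3/10 = 3/40, 1/4 · 1/5 = 1/20; with total 1/4.
So P(r = 4 | data) = (1/20) / (1/4) = 1/5.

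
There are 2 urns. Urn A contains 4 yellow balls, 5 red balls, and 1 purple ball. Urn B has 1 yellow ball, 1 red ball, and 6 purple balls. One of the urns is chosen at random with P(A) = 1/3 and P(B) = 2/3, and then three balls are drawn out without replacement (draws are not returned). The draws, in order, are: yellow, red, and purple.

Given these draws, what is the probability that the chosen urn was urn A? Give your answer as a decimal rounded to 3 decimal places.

0.438

The likelihood of the observed sequence under each hypothesis: P(data | urn A) = (4/10)(5/9)(1/8) = 1/36; P(data | urn B) = (1/8)(1/7)(6/6) = 1/56.
Multiplying each by its prior: 1/3 · 1/36 = 1/108, 2/3 · 1/56 = 1/84; summing to 4/189.
By Bayes' rule, P(urn A | data) = (1/108) / (4/189) = 7/16.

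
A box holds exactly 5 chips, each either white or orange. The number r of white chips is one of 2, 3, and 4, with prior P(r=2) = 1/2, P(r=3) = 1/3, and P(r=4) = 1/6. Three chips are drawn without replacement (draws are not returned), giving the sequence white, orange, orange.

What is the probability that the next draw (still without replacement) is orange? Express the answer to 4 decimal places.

For each hypothesis, P(data | H) works out to: P(data | r = 2) = (2/5)(3/4)(2/3) = 1/5; P(data | r = 3) = (3/5)(2/4)(1/3) = 1/10; P(data | r = 4) = (4/5)(1/4)(0/3) = 0.
The prior-weighted likelihoods are 1/2 · 1/5 = 1/10, 1/3 · 1/10 = 1/30, 1/6 · 0 = 0; these sum to 2/15.
Dividing through by the total gives posterior P(r = 2 | data) = 3/4, P(r = 3 | data) = 1/4, P(r = 4 | data) = 0.
So P(orange next | data) = Σ P(orange next | H) P(H | data) = (1/2)(3/4) + (0)(1/4) = 3/8.

0.3750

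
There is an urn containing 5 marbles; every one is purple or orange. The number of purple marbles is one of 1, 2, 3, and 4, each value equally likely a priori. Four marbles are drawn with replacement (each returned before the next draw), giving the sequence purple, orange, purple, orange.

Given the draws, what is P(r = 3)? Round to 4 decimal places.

For each hypothesis, P(data | H) works out to: P(data | r = 1) = (1/5)(4/5)(1/5)(4/5) = 16/625; P(data | r = 2) = (2/5)(3/5)(2/5)(3/5) = 36/625; P(data | r = 3) = (3/5)(2/5)(3/5)(2/5) = 36/625; P(data | r = 4) = (4/5)(1/5)(4/5)(1/5) = 16/625.
The prior-weighted likelihoods are 1/4 · 16/625 = 4/625, 1/4 · 36/625 = 9/625, 1/4 · 36/625 = 9/625, 1/4 · 16/625 = 4/625; summing to 26/625.
Therefore the posterior P(r = 3 | data) = (9/625) / (26/625) = 9/26.

0.3462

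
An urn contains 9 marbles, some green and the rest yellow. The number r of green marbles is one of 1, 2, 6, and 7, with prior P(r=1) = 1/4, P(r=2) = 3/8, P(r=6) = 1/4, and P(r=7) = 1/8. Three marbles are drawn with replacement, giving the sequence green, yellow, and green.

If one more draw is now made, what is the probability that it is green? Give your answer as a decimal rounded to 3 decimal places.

The likelihood of the observed sequence under each hypothesis: P(data | r = 1) = (1/9)(8/9)(1/9) = 0.010974; P(data | r = 2) = (2/9)(7/9)(2/9) = 0.038409; P(data | r = 6) = (6/9)(3/9)(6/9) = 0.14815; P(data | r = 7) = (7/9)(2/9)(7/9) = 0.13443.
Multiplying each by its prior: 1/4 · 0.010974 = 0.0027435, 3/8 · 0.038409 = 0.014403, 1/4 · 0.14815 = 0.037037, 1/8 · 0.13443 = 0.016804; summing to 0.070988.
Dividing through by the total gives posterior P(r = 1 | data) = 0.038647, P(r = 2 | data) = 0.2029, P(r = 6 | data) = 0.52174, P(r = 7 | data) = 0.23671.
The predictive probability is P(green next | data) = (1/9)(0.038647) + (2/9)(0.2029) + (2/3)(0.52174) + (7/9)(0.23671) = 0.58132.

0.581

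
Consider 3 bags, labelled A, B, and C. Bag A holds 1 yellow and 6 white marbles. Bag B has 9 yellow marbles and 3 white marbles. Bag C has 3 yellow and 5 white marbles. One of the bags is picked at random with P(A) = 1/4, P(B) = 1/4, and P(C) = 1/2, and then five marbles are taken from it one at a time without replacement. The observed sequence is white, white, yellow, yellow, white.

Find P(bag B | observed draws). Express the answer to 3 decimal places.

0.041

Compute the likelihood of the observed sequence for each case: P(data | bag A) = (6/7)(5/6)(1/5)(0/4) = 0; P(data | bag B) = (3/12)(2/11)(9/10)(8/9)(1/8) = 0.0045455; P(data | bag C) = (5/8)(4/7)(3/6)(2/5)(3/4) = 0.053571.
Weighting by the prior gives 1/4 · 0 = 0, 1/4 · 0.0045455 = 0.0011364, 1/2 · 0.053571 = 0.026786; these sum to 0.027922.
So P(bag B | data) = (0.0011364) / (0.027922) = 0.040698.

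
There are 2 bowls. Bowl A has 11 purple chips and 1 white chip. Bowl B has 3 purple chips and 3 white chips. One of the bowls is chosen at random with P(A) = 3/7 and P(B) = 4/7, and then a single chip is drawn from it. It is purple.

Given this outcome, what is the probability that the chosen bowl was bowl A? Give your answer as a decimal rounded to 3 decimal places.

For each hypothesis, P(data | H) works out to: P(data | bowl A) = (11/12) = 11/12; P(data | bowl B) = (3/6) = 1/2.
Weighting by the prior gives 3/7 · 11/12 = 11/28, 4/7 · 1/2 = 2/7; summing to 19/28.
Therefore the posterior P(bowl A | data) = (11/28) / (19/28) = 11/19.

0.579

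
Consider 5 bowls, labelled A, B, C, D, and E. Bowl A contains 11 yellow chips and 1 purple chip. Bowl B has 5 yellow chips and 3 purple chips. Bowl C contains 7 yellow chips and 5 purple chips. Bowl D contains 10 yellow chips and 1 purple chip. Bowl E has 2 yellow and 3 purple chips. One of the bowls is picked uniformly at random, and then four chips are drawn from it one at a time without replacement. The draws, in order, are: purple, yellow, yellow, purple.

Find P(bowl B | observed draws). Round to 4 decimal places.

The likelihood of the observed sequence under each hypothesis: P(data | bowl A) = (1/12)(11/11)(10/10)(0/9) = 0; P(data | bowl B) = (3/8)(5/7)(4/6)(2/5) = 0.071429; P(data | bowl C) = (5/12)(7/11)(6/10)(4/9) = 0.070707; P(data | bowl D) = (1/11)(10/10)(9/9)(0/8) = 0; P(data | bowl E) = (3/5)(2/4)(1/3)(2/2) = 0.1.
Weighting by the prior gives 1/5 · 0 = 0, 1/5 · 0.071429 = 0.014286, 1/5 · 0.070707 = 0.014141, 1/5 · 0 = 0, 1/5 · 0.1 = 0.02; these sum to 0.048427.
By Bayes' rule, P(bowl B | data) = (0.014286) / (0.048427) = 0.29499.

0.2950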